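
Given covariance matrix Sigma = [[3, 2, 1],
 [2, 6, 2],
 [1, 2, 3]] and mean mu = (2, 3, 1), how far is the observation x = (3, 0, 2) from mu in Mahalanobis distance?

Step 1 — centre the observation: (x - mu) = (1, -3, 1).

Step 2 — invert Sigma (cofactor / det for 3×3, or solve directly):
  Sigma^{-1} = [[0.4375, -0.125, -0.0625],
 [-0.125, 0.25, -0.125],
 [-0.0625, -0.125, 0.4375]].

Step 3 — form the quadratic (x - mu)^T · Sigma^{-1} · (x - mu):
  Sigma^{-1} · (x - mu) = (0.75, -1, 0.75).
  (x - mu)^T · [Sigma^{-1} · (x - mu)] = (1)·(0.75) + (-3)·(-1) + (1)·(0.75) = 4.5.

Step 4 — take square root: d = √(4.5) ≈ 2.1213.

d(x, mu) = √(4.5) ≈ 2.1213


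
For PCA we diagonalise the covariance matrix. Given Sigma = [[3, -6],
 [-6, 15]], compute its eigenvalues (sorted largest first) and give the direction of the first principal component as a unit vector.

Step 1 — characteristic polynomial of 2×2 Sigma:
  det(Sigma - λI) = λ² - trace · λ + det = 0.
  trace = 3 + 15 = 18, det = 3·15 - (-6)² = 9.
Step 2 — discriminant:
  Δ = trace² - 4·det = 324 - 36 = 288.
Step 3 — eigenvalues:
  λ = (trace ± √Δ)/2 = (18 ± 16.9706)/2,
  λ_1 = 17.4853,  λ_2 = 0.5147.

Step 4 — unit eigenvector for λ_1: solve (Sigma - λ_1 I)v = 0. First row:
  (3 - 17.4853)·v_x + (-6)·v_y = 0, i.e. (-14.4853)·v_x + (-6)·v_y = 0,
  so v ∝ (b, λ_1 - a) = (-6, 14.4853); multiply by -1 so the first entry is positive: u = (6, -14.4853).
  ||u|| = √((6)² + (-14.4853)²) = √(245.8234) ≈ 15.6788,
  v_1 = u/||u|| ≈ (0.3827, -0.9239) (||v_1|| = 1).

λ_1 = 17.4853,  λ_2 = 0.5147;  v_1 ≈ (0.3827, -0.9239)


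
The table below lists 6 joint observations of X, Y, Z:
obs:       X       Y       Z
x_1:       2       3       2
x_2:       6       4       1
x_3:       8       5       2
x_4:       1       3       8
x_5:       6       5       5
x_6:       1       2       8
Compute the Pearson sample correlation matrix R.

Step 1 — column means:
  mean(X) = (2 + 6 + 8 + 1 + 6 + 1) / 6 = 24/6 = 4
  mean(Y) = (3 + 4 + 5 + 3 + 5 + 2) / 6 = 22/6 = 3.6667
  mean(Z) = (2 + 1 + 2 + 8 + 5 + 8) / 6 = 26/6 = 4.3333

Step 2 — sample variances and covariances s[i,j] = (1/(n-1)) · Σ_k (x_{k,i} - mean_i) · (x_{k,j} - mean_j), with n-1 = 5:
  s[X,X] = ((-2)·(-2) + (2)·(2) + (4)·(4) + (-3)·(-3) + (2)·(2) + (-3)·(-3)) / 5 = 46/5 = 9.2
  s[X,Y] = ((-2)·(-0.6667) + (2)·(0.3333) + (4)·(1.3333) + (-3)·(-0.6667) + (2)·(1.3333) + (-3)·(-1.6667)) / 5 = 17/5 = 3.4
  s[X,Z] = ((-2)·(-2.3333) + (2)·(-3.3333) + (4)·(-2.3333) + (-3)·(3.6667) + (2)·(0.6667) + (-3)·(3.6667)) / 5 = -32/5 = -6.4
  s[Y,Y] = ((-0.6667)·(-0.6667) + (0.3333)·(0.3333) + (1.3333)·(1.3333) + (-0.6667)·(-0.6667) + (1.3333)·(1.3333) + (-1.6667)·(-1.6667)) / 5 = 7.3333/5 = 1.4667
  s[Y,Z] = ((-0.6667)·(-2.3333) + (0.3333)·(-3.3333) + (1.3333)·(-2.3333) + (-0.6667)·(3.6667) + (1.3333)·(0.6667) + (-1.6667)·(3.6667)) / 5 = -10.3333/5 = -2.0667
  s[Z,Z] = ((-2.3333)·(-2.3333) + (-3.3333)·(-3.3333) + (-2.3333)·(-2.3333) + (3.6667)·(3.6667) + (0.6667)·(0.6667) + (3.6667)·(3.6667)) / 5 = 49.3333/5 = 9.8667
  Sample standard deviations s_i = √(s[i,i]):
  s(X) = √(9.2) = 3.0332
  s(Y) = √(1.4667) = 1.2111
  s(Z) = √(9.8667) = 3.1411

Step 3 — r_{ij} = s_{ij} / (s_i · s_j):
  r[X,X] = 1 (diagonal).
  r[X,Y] = 3.4 / (3.0332 · 1.2111) = 3.4 / 3.6733 = 0.9256
  r[X,Z] = -6.4 / (3.0332 · 3.1411) = -6.4 / 9.5275 = -0.6717
  r[Y,Y] = 1 (diagonal).
  r[Y,Z] = -2.0667 / (1.2111 · 3.1411) = -2.0667 / 3.8041 = -0.5433
  r[Z,Z] = 1 (diagonal).

R is symmetric with unit diagonal. Assembling:

R = [[1, 0.9256, -0.6717],
 [0.9256, 1, -0.5433],
 [-0.6717, -0.5433, 1]]


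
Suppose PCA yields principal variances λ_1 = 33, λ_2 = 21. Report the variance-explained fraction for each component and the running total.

Step 1 — total variance = trace(Sigma) = Σ λ_i = 33 + 21 = 54.

Step 2 — fraction explained by component i = λ_i / Σ λ:
  PC1: 33/54 = 0.6111
  PC2: 21/54 = 0.3889

Step 3 — cumulative fraction after k components = (λ_1 + ... + λ_k) / Σ λ:
  k = 1: 33/54 = 0.6111
  k = 2: (33 + 21)/54 = 54/54 = 1

Summary (fraction, with percent):

explained: PC1 0.6111 (61.11%), PC2 0.3889 (38.89%);  cumulative: 0.6111, 1


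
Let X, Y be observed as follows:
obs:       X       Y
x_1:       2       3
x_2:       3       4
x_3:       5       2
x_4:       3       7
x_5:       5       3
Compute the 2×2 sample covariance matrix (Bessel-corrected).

Step 1 — column means:
  mean(X) = (2 + 3 + 5 + 3 + 5) / 5 = 18/5 = 3.6
  mean(Y) = (3 + 4 + 2 + 7 + 3) / 5 = 19/5 = 3.8

Step 2 — sample covariance S[i,j] = (1/(n-1)) · Σ_k (x_{k,i} - mean_i) · (x_{k,j} - mean_j), with n-1 = 4.
  S[X,X] = ((-1.6)·(-1.6) + (-0.6)·(-0.6) + (1.4)·(1.4) + (-0.6)·(-0.6) + (1.4)·(1.4)) / 4 = 7.2/4 = 1.8
  S[X,Y] = ((-1.6)·(-0.8) + (-0.6)·(0.2) + (1.4)·(-1.8) + (-0.6)·(3.2) + (1.4)·(-0.8)) / 4 = -4.4/4 = -1.1
  S[Y,Y] = ((-0.8)·(-0.8) + (0.2)·(0.2) + (-1.8)·(-1.8) + (3.2)·(3.2) + (-0.8)·(-0.8)) / 4 = 14.8/4 = 3.7

S is symmetric (S[j,i] = S[i,j]). Assembling:

S = [[1.8, -1.1],
 [-1.1, 3.7]]


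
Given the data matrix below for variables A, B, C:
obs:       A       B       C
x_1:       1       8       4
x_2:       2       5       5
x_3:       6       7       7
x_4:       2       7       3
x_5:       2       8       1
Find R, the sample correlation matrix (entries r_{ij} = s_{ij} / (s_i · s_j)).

Step 1 — column means:
  mean(A) = (1 + 2 + 6 + 2 + 2) / 5 = 13/5 = 2.6
  mean(B) = (8 + 5 + 7 + 7 + 8) / 5 = 35/5 = 7
  mean(C) = (4 + 5 + 7 + 3 + 1) / 5 = 20/5 = 4

Step 2 — sample variances and covariances s[i,j] = (1/(n-1)) · Σ_k (x_{k,i} - mean_i) · (x_{k,j} - mean_j), with n-1 = 4:
  s[A,A] = ((-1.6)·(-1.6) + (-0.6)·(-0.6) + (3.4)·(3.4) + (-0.6)·(-0.6) + (-0.6)·(-0.6)) / 4 = 15.2/4 = 3.8
  s[A,B] = ((-1.6)·(1) + (-0.6)·(-2) + (3.4)·(0) + (-0.6)·(0) + (-0.6)·(1)) / 4 = -1/4 = -0.25
  s[A,C] = ((-1.6)·(0) + (-0.6)·(1) + (3.4)·(3) + (-0.6)·(-1) + (-0.6)·(-3)) / 4 = 12/4 = 3
  s[B,B] = ((1)·(1) + (-2)·(-2) + (0)·(0) + (0)·(0) + (1)·(1)) / 4 = 6/4 = 1.5
  s[B,C] = ((1)·(0) + (-2)·(1) + (0)·(3) + (0)·(-1) + (1)·(-3)) / 4 = -5/4 = -1.25
  s[C,C] = ((0)·(0) + (1)·(1) + (3)·(3) + (-1)·(-1) + (-3)·(-3)) / 4 = 20/4 = 5
  Sample standard deviations s_i = √(s[i,i]):
  s(A) = √(3.8) = 1.9494
  s(B) = √(1.5) = 1.2247
  s(C) = √(5) = 2.2361

Step 3 — r_{ij} = s_{ij} / (s_i · s_j):
  r[A,A] = 1 (diagonal).
  r[A,B] = -0.25 / (1.9494 · 1.2247) = -0.25 / 2.3875 = -0.1047
  r[A,C] = 3 / (1.9494 · 2.2361) = 3 / 4.3589 = 0.6882
  r[B,B] = 1 (diagonal).
  r[B,C] = -1.25 / (1.2247 · 2.2361) = -1.25 / 2.7386 = -0.4564
  r[C,C] = 1 (diagonal).

R is symmetric with unit diagonal. Assembling:

R = [[1, -0.1047, 0.6882],
 [-0.1047, 1, -0.4564],
 [0.6882, -0.4564, 1]]


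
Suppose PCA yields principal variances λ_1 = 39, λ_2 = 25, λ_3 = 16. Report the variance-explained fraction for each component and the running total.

Step 1 — total variance = trace(Sigma) = Σ λ_i = 39 + 25 + 16 = 80.

Step 2 — fraction explained by component i = λ_i / Σ λ:
  PC1: 39/80 = 0.4875
  PC2: 25/80 = 0.3125
  PC3: 16/80 = 0.2

Step 3 — cumulative fraction after k components = (λ_1 + ... + λ_k) / Σ λ:
  k = 1: 39/80 = 0.4875
  k = 2: (39 + 25)/80 = 64/80 = 0.8
  k = 3: (39 + 25 + 16)/80 = 80/80 = 1

Summary (fraction, with percent):

explained: PC1 0.4875 (48.75%), PC2 0.3125 (31.25%), PC3 0.2 (20%);  cumulative: 0.4875, 0.8, 1


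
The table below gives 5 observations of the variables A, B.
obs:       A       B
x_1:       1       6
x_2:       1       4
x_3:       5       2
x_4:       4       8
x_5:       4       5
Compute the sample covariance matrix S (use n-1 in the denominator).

Step 1 — column means:
  mean(A) = (1 + 1 + 5 + 4 + 4) / 5 = 15/5 = 3
  mean(B) = (6 + 4 + 2 + 8 + 5) / 5 = 25/5 = 5

Step 2 — sample covariance S[i,j] = (1/(n-1)) · Σ_k (x_{k,i} - mean_i) · (x_{k,j} - mean_j), with n-1 = 4.
  S[A,A] = ((-2)·(-2) + (-2)·(-2) + (2)·(2) + (1)·(1) + (1)·(1)) / 4 = 14/4 = 3.5
  S[A,B] = ((-2)·(1) + (-2)·(-1) + (2)·(-3) + (1)·(3) + (1)·(0)) / 4 = -3/4 = -0.75
  S[B,B] = ((1)·(1) + (-1)·(-1) + (-3)·(-3) + (3)·(3) + (0)·(0)) / 4 = 20/4 = 5

S is symmetric (S[j,i] = S[i,j]). Assembling:

S = [[3.5, -0.75],
 [-0.75, 5]]


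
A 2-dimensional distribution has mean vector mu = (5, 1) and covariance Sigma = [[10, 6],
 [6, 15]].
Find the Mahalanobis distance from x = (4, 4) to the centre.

Step 1 — centre the observation: (x - mu) = (-1, 3).

Step 2 — invert Sigma. det(Sigma) = 10·15 - (6)² = 114.
  Sigma^{-1} = (1/det) · [[d, -b], [-b, a]] = [[0.1316, -0.0526],
 [-0.0526, 0.0877]].

Step 3 — form the quadratic (x - mu)^T · Sigma^{-1} · (x - mu):
  Sigma^{-1} · (x - mu) = (-0.2895, 0.3158).
  (x - mu)^T · [Sigma^{-1} · (x - mu)] = (-1)·(-0.2895) + (3)·(0.3158) = 1.2368.

Step 4 — take square root: d = √(1.2368) ≈ 1.1121.

d(x, mu) = √(1.2368) ≈ 1.1121


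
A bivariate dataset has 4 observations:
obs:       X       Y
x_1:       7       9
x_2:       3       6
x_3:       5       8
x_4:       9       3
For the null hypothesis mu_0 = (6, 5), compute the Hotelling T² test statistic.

Step 1 — sample mean vector:
  mean(X) = (7 + 3 + 5 + 9) / 4 = 24/4 = 6
  mean(Y) = (9 + 6 + 8 + 3) / 4 = 26/4 = 6.5
  x̄ = (6, 6.5),  deviation x̄ - mu_0 = (6, 6.5) - (6, 5) = (0, 1.5).

Step 2 — sample covariance matrix, S[i,j] = (1/(n-1)) · Σ_k (x_{k,i} - mean_i) · (x_{k,j} - mean_j), divisor n-1 = 3:
  S[X,X] = ((1)·(1) + (-3)·(-3) + (-1)·(-1) + (3)·(3)) / 3 = 20/3 = 6.6667
  S[X,Y] = ((1)·(2.5) + (-3)·(-0.5) + (-1)·(1.5) + (3)·(-3.5)) / 3 = -8/3 = -2.6667
  S[Y,Y] = ((2.5)·(2.5) + (-0.5)·(-0.5) + (1.5)·(1.5) + (-3.5)·(-3.5)) / 3 = 21/3 = 7
  S = [[6.6667, -2.6667],
 [-2.6667, 7]].

Step 3 — invert S. det(S) = 6.6667·7 - (-2.6667)² = 39.5556.
  S^{-1} = (1/det) · [[d, -b], [-b, a]] = [[0.177, 0.0674],
 [0.0674, 0.1685]].

Step 4 — quadratic form (x̄ - mu_0)^T · S^{-1} · (x̄ - mu_0):
  S^{-1} · (x̄ - mu_0) = (0.1011, 0.2528),
  (x̄ - mu_0)^T · [...] = (0)·(0.1011) + (1.5)·(0.2528) = 0.3792.

Step 5 — scale by n: T² = 4 · 0.3792 = 1.5169.

T² ≈ 1.5169


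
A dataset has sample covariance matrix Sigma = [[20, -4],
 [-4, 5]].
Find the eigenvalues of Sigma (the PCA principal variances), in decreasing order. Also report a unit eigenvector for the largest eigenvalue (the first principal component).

Step 1 — characteristic polynomial of 2×2 Sigma:
  det(Sigma - λI) = λ² - trace · λ + det = 0.
  trace = 20 + 5 = 25, det = 20·5 - (-4)² = 84.
Step 2 — discriminant:
  Δ = trace² - 4·det = 625 - 336 = 289.
Step 3 — eigenvalues:
  λ = (trace ± √Δ)/2 = (25 ± 17)/2,
  λ_1 = 21,  λ_2 = 4.

Step 4 — unit eigenvector for λ_1: solve (Sigma - λ_1 I)v = 0. First row:
  (20 - 21)·v_x + (-4)·v_y = 0, i.e. (-1)·v_x + (-4)·v_y = 0,
  so v ∝ (b, λ_1 - a) = (-4, 1); multiply by -1 so the first entry is positive: u = (4, -1).
  ||u|| = √((4)² + (-1)²) = √(17) ≈ 4.1231,
  v_1 = u/||u|| ≈ (0.9701, -0.2425) (||v_1|| = 1).

λ_1 = 21,  λ_2 = 4;  v_1 ≈ (0.9701, -0.2425)


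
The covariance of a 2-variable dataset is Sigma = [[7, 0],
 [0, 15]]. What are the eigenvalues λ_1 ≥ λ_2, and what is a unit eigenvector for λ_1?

Step 1 — characteristic polynomial of 2×2 Sigma:
  det(Sigma - λI) = λ² - trace · λ + det = 0.
  trace = 7 + 15 = 22, det = 7·15 - (0)² = 105.
Step 2 — discriminant:
  Δ = trace² - 4·det = 484 - 420 = 64.
Step 3 — eigenvalues:
  λ = (trace ± √Δ)/2 = (22 ± 8)/2,
  λ_1 = 15,  λ_2 = 7.

Step 4 — unit eigenvector for λ_1: Sigma is diagonal, so its eigenvectors are the coordinate axes. λ_1 = 15 is the diagonal entry on the second coordinate axis, hence
  v_1 = (0, 1) (||v_1|| = 1).

λ_1 = 15,  λ_2 = 7;  v_1 ≈ (0, 1)


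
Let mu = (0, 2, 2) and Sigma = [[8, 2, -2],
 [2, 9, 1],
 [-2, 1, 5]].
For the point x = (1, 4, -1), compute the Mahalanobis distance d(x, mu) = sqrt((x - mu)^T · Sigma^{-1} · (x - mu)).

Step 1 — centre the observation: (x - mu) = (1, 2, -3).

Step 2 — invert Sigma (cofactor / det for 3×3, or solve directly):
  Sigma^{-1} = [[0.1528, -0.0417, 0.0694],
 [-0.0417, 0.125, -0.0417],
 [0.0694, -0.0417, 0.2361]].

Step 3 — form the quadratic (x - mu)^T · Sigma^{-1} · (x - mu):
  Sigma^{-1} · (x - mu) = (-0.1389, 0.3333, -0.7222).
  (x - mu)^T · [Sigma^{-1} · (x - mu)] = (1)·(-0.1389) + (2)·(0.3333) + (-3)·(-0.7222) = 2.6944.

Step 4 — take square root: d = √(2.6944) ≈ 1.6415.

d(x, mu) = √(2.6944) ≈ 1.6415


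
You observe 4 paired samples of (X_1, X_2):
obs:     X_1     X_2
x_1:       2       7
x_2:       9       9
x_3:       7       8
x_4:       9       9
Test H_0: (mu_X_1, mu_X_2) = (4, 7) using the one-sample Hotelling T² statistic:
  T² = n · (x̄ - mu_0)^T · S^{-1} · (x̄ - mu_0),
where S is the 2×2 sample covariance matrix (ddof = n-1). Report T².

Step 1 — sample mean vector:
  mean(X_1) = (2 + 9 + 7 + 9) / 4 = 27/4 = 6.75
  mean(X_2) = (7 + 9 + 8 + 9) / 4 = 33/4 = 8.25
  x̄ = (6.75, 8.25),  deviation x̄ - mu_0 = (6.75, 8.25) - (4, 7) = (2.75, 1.25).

Step 2 — sample covariance matrix, S[i,j] = (1/(n-1)) · Σ_k (x_{k,i} - mean_i) · (x_{k,j} - mean_j), divisor n-1 = 3:
  S[X_1,X_1] = ((-4.75)·(-4.75) + (2.25)·(2.25) + (0.25)·(0.25) + (2.25)·(2.25)) / 3 = 32.75/3 = 10.9167
  S[X_1,X_2] = ((-4.75)·(-1.25) + (2.25)·(0.75) + (0.25)·(-0.25) + (2.25)·(0.75)) / 3 = 9.25/3 = 3.0833
  S[X_2,X_2] = ((-1.25)·(-1.25) + (0.75)·(0.75) + (-0.25)·(-0.25) + (0.75)·(0.75)) / 3 = 2.75/3 = 0.9167
  S = [[10.9167, 3.0833],
 [3.0833, 0.9167]].

Step 3 — invert S. det(S) = 10.9167·0.9167 - (3.0833)² = 0.5.
  S^{-1} = (1/det) · [[d, -b], [-b, a]] = [[1.8333, -6.1667],
 [-6.1667, 21.8333]].

Step 4 — quadratic form (x̄ - mu_0)^T · S^{-1} · (x̄ - mu_0):
  S^{-1} · (x̄ - mu_0) = (-2.6667, 10.3333),
  (x̄ - mu_0)^T · [...] = (2.75)·(-2.6667) + (1.25)·(10.3333) = 5.5833.

Step 5 — scale by n: T² = 4 · 5.5833 = 22.3333.

T² ≈ 22.3333


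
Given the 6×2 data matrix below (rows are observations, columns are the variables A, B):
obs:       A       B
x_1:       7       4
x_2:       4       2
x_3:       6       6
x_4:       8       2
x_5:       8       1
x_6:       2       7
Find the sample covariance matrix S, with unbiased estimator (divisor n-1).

Step 1 — column means:
  mean(A) = (7 + 4 + 6 + 8 + 8 + 2) / 6 = 35/6 = 5.8333
  mean(B) = (4 + 2 + 6 + 2 + 1 + 7) / 6 = 22/6 = 3.6667

Step 2 — sample covariance S[i,j] = (1/(n-1)) · Σ_k (x_{k,i} - mean_i) · (x_{k,j} - mean_j), with n-1 = 5.
  S[A,A] = ((1.1667)·(1.1667) + (-1.8333)·(-1.8333) + (0.1667)·(0.1667) + (2.1667)·(2.1667) + (2.1667)·(2.1667) + (-3.8333)·(-3.8333)) / 5 = 28.8333/5 = 5.7667
  S[A,B] = ((1.1667)·(0.3333) + (-1.8333)·(-1.6667) + (0.1667)·(2.3333) + (2.1667)·(-1.6667) + (2.1667)·(-2.6667) + (-3.8333)·(3.3333)) / 5 = -18.3333/5 = -3.6667
  S[B,B] = ((0.3333)·(0.3333) + (-1.6667)·(-1.6667) + (2.3333)·(2.3333) + (-1.6667)·(-1.6667) + (-2.6667)·(-2.6667) + (3.3333)·(3.3333)) / 5 = 29.3333/5 = 5.8667

S is symmetric (S[j,i] = S[i,j]). Assembling:

S = [[5.7667, -3.6667],
 [-3.6667, 5.8667]]


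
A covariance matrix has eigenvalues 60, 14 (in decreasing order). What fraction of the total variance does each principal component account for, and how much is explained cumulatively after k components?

Step 1 — total variance = trace(Sigma) = Σ λ_i = 60 + 14 = 74.

Step 2 — fraction explained by component i = λ_i / Σ λ:
  PC1: 60/74 = 0.8108
  PC2: 14/74 = 0.1892

Step 3 — cumulative fraction after k components = (λ_1 + ... + λ_k) / Σ λ:
  k = 1: 60/74 = 0.8108
  k = 2: (60 + 14)/74 = 74/74 = 1

Summary (fraction, with percent):

explained: PC1 0.8108 (81.08%), PC2 0.1892 (18.92%);  cumulative: 0.8108, 1


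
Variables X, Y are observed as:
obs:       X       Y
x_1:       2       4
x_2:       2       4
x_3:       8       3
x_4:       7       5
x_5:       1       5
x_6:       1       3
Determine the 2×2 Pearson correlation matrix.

Step 1 — column means:
  mean(X) = (2 + 2 + 8 + 7 + 1 + 1) / 6 = 21/6 = 3.5
  mean(Y) = (4 + 4 + 3 + 5 + 5 + 3) / 6 = 24/6 = 4

Step 2 — sample variances and covariances s[i,j] = (1/(n-1)) · Σ_k (x_{k,i} - mean_i) · (x_{k,j} - mean_j), with n-1 = 5:
  s[X,X] = ((-1.5)·(-1.5) + (-1.5)·(-1.5) + (4.5)·(4.5) + (3.5)·(3.5) + (-2.5)·(-2.5) + (-2.5)·(-2.5)) / 5 = 49.5/5 = 9.9
  s[X,Y] = ((-1.5)·(0) + (-1.5)·(0) + (4.5)·(-1) + (3.5)·(1) + (-2.5)·(1) + (-2.5)·(-1)) / 5 = -1/5 = -0.2
  s[Y,Y] = ((0)·(0) + (0)·(0) + (-1)·(-1) + (1)·(1) + (1)·(1) + (-1)·(-1)) / 5 = 4/5 = 0.8
  Sample standard deviations s_i = √(s[i,i]):
  s(X) = √(9.9) = 3.1464
  s(Y) = √(0.8) = 0.8944

Step 3 — r_{ij} = s_{ij} / (s_i · s_j):
  r[X,X] = 1 (diagonal).
  r[X,Y] = -0.2 / (3.1464 · 0.8944) = -0.2 / 2.8142 = -0.0711
  r[Y,Y] = 1 (diagonal).

R is symmetric with unit diagonal. Assembling:

R = [[1, -0.0711],
 [-0.0711, 1]]


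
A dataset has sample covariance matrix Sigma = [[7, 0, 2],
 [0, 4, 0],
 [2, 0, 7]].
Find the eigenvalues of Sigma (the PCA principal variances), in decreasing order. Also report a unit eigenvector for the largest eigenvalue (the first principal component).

Step 1 — characteristic polynomial p(λ) = det(λI - Sigma) = λ³ - tr·λ² + c_1·λ - det, where tr = trace, c_1 = sum of the principal 2×2 minors, det = det(Sigma):
  tr = 7 + 4 + 7 = 18,
  c_1 = (7·4 - (0)²) + (7·7 - (2)²) + (4·7 - (0)²) = 28 + 45 + 28 = 101,
  det = 7·(4·7 - (0)²) - (0)·((0)·7 - (0)·(2)) + (2)·((0)·(0) - 4·(2)) = 7·(28) - (0)·(0) + (2)·(-8) = 180.
  So p(λ) = λ³ - 18λ² + 101λ - 180.
Step 2 — look for an integer root (rational root theorem: any rational root is an integer divisor of 180). Testing λ = 4:
  p(4) = 64 - 288 + 404 - 180 = 0  ✓
  Dividing out (λ - 4): p(λ) = (λ - 4)(λ² - 14λ + 45).
Step 3 — remaining eigenvalues from the quadratic λ² - 14λ + 45 = 0:
  Δ = 14² - 4·45 = 196 - 180 = 16,  λ = (14 ± √16)/2 = (14 ± 4)/2 = 9 or 5.
  Sorted: λ_1 = 9,  λ_2 = 5,  λ_3 = 4  (check: sum = 18 = tr ✓).

Step 4 — unit eigenvector for λ_1 = 9: v spans the null space of (Sigma - λ_1 I), whose rows are
  r_1 = (-2, 0, 2),  r_2 = (0, -5, 0),  r_3 = (2, 0, -2).
  v is orthogonal to every row, so take v ∝ r_1 × r_2 = ((0)·(0) - (2)·(-5), (2)·(0) - (-2)·(0), (-2)·(-5) - (0)·(0)) = (10, 0, 10).
  Rescale (divide by 10): u = (1, 0, 1).
  ||u|| = √((1)² + (0)² + (1)²) = √(2) ≈ 1.4142,  v_1 = u/||u|| ≈ (0.7071, 0, 0.7071) (||v_1|| = 1).

λ_1 = 9,  λ_2 = 5,  λ_3 = 4;  v_1 ≈ (0.7071, 0, 0.7071)


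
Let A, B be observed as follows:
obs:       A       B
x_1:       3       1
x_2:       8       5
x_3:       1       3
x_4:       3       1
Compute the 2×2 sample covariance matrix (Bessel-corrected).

Step 1 — column means:
  mean(A) = (3 + 8 + 1 + 3) / 4 = 15/4 = 3.75
  mean(B) = (1 + 5 + 3 + 1) / 4 = 10/4 = 2.5

Step 2 — sample covariance S[i,j] = (1/(n-1)) · Σ_k (x_{k,i} - mean_i) · (x_{k,j} - mean_j), with n-1 = 3.
  S[A,A] = ((-0.75)·(-0.75) + (4.25)·(4.25) + (-2.75)·(-2.75) + (-0.75)·(-0.75)) / 3 = 26.75/3 = 8.9167
  S[A,B] = ((-0.75)·(-1.5) + (4.25)·(2.5) + (-2.75)·(0.5) + (-0.75)·(-1.5)) / 3 = 11.5/3 = 3.8333
  S[B,B] = ((-1.5)·(-1.5) + (2.5)·(2.5) + (0.5)·(0.5) + (-1.5)·(-1.5)) / 3 = 11/3 = 3.6667

S is symmetric (S[j,i] = S[i,j]). Assembling:

S = [[8.9167, 3.8333],
 [3.8333, 3.6667]]


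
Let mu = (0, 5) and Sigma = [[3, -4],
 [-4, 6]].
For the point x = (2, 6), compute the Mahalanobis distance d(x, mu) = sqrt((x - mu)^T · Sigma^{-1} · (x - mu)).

Step 1 — centre the observation: (x - mu) = (2, 1).

Step 2 — invert Sigma. det(Sigma) = 3·6 - (-4)² = 2.
  Sigma^{-1} = (1/det) · [[d, -b], [-b, a]] = [[3, 2],
 [2, 1.5]].

Step 3 — form the quadratic (x - mu)^T · Sigma^{-1} · (x - mu):
  Sigma^{-1} · (x - mu) = (8, 5.5).
  (x - mu)^T · [Sigma^{-1} · (x - mu)] = (2)·(8) + (1)·(5.5) = 21.5.

Step 4 — take square root: d = √(21.5) ≈ 4.6368.

d(x, mu) = √(21.5) ≈ 4.6368


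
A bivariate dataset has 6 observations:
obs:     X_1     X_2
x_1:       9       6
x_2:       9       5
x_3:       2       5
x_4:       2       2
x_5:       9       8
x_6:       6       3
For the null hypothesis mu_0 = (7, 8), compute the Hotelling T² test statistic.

Step 1 — sample mean vector:
  mean(X_1) = (9 + 9 + 2 + 2 + 9 + 6) / 6 = 37/6 = 6.1667
  mean(X_2) = (6 + 5 + 5 + 2 + 8 + 3) / 6 = 29/6 = 4.8333
  x̄ = (6.1667, 4.8333),  deviation x̄ - mu_0 = (6.1667, 4.8333) - (7, 8) = (-0.8333, -3.1667).

Step 2 — sample covariance matrix, S[i,j] = (1/(n-1)) · Σ_k (x_{k,i} - mean_i) · (x_{k,j} - mean_j), divisor n-1 = 5:
  S[X_1,X_1] = ((2.8333)·(2.8333) + (2.8333)·(2.8333) + (-4.1667)·(-4.1667) + (-4.1667)·(-4.1667) + (2.8333)·(2.8333) + (-0.1667)·(-0.1667)) / 5 = 58.8333/5 = 11.7667
  S[X_1,X_2] = ((2.8333)·(1.1667) + (2.8333)·(0.1667) + (-4.1667)·(0.1667) + (-4.1667)·(-2.8333) + (2.8333)·(3.1667) + (-0.1667)·(-1.8333)) / 5 = 24.1667/5 = 4.8333
  S[X_2,X_2] = ((1.1667)·(1.1667) + (0.1667)·(0.1667) + (0.1667)·(0.1667) + (-2.8333)·(-2.8333) + (3.1667)·(3.1667) + (-1.8333)·(-1.8333)) / 5 = 22.8333/5 = 4.5667
  S = [[11.7667, 4.8333],
 [4.8333, 4.5667]].

Step 3 — invert S. det(S) = 11.7667·4.5667 - (4.8333)² = 30.3733.
  S^{-1} = (1/det) · [[d, -b], [-b, a]] = [[0.1504, -0.1591],
 [-0.1591, 0.3874]].

Step 4 — quadratic form (x̄ - mu_0)^T · S^{-1} · (x̄ - mu_0):
  S^{-1} · (x̄ - mu_0) = (0.3786, -1.0942),
  (x̄ - mu_0)^T · [...] = (-0.8333)·(0.3786) + (-3.1667)·(-1.0942) = 3.1493.

Step 5 — scale by n: T² = 6 · 3.1493 = 18.896.

T² ≈ 18.896


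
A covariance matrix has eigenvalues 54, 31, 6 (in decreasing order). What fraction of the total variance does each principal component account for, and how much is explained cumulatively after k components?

Step 1 — total variance = trace(Sigma) = Σ λ_i = 54 + 31 + 6 = 91.

Step 2 — fraction explained by component i = λ_i / Σ λ:
  PC1: 54/91 = 0.5934
  PC2: 31/91 = 0.3407
  PC3: 6/91 = 0.0659

Step 3 — cumulative fraction after k components = (λ_1 + ... + λ_k) / Σ λ:
  k = 1: 54/91 = 0.5934
  k = 2: (54 + 31)/91 = 85/91 = 0.9341
  k = 3: (54 + 31 + 6)/91 = 91/91 = 1

Summary (fraction, with percent):

explained: PC1 0.5934 (59.34%), PC2 0.3407 (34.07%), PC3 0.0659 (6.59%);  cumulative: 0.5934, 0.9341, 1


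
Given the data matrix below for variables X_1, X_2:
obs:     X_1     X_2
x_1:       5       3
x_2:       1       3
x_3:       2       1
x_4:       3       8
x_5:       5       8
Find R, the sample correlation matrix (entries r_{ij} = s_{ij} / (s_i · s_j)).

Step 1 — column means:
  mean(X_1) = (5 + 1 + 2 + 3 + 5) / 5 = 16/5 = 3.2
  mean(X_2) = (3 + 3 + 1 + 8 + 8) / 5 = 23/5 = 4.6

Step 2 — sample variances and covariances s[i,j] = (1/(n-1)) · Σ_k (x_{k,i} - mean_i) · (x_{k,j} - mean_j), with n-1 = 4:
  s[X_1,X_1] = ((1.8)·(1.8) + (-2.2)·(-2.2) + (-1.2)·(-1.2) + (-0.2)·(-0.2) + (1.8)·(1.8)) / 4 = 12.8/4 = 3.2
  s[X_1,X_2] = ((1.8)·(-1.6) + (-2.2)·(-1.6) + (-1.2)·(-3.6) + (-0.2)·(3.4) + (1.8)·(3.4)) / 4 = 10.4/4 = 2.6
  s[X_2,X_2] = ((-1.6)·(-1.6) + (-1.6)·(-1.6) + (-3.6)·(-3.6) + (3.4)·(3.4) + (3.4)·(3.4)) / 4 = 41.2/4 = 10.3
  Sample standard deviations s_i = √(s[i,i]):
  s(X_1) = √(3.2) = 1.7889
  s(X_2) = √(10.3) = 3.2094

Step 3 — r_{ij} = s_{ij} / (s_i · s_j):
  r[X_1,X_1] = 1 (diagonal).
  r[X_1,X_2] = 2.6 / (1.7889 · 3.2094) = 2.6 / 5.7411 = 0.4529
  r[X_2,X_2] = 1 (diagonal).

R is symmetric with unit diagonal. Assembling:

R = [[1, 0.4529],
 [0.4529, 1]]


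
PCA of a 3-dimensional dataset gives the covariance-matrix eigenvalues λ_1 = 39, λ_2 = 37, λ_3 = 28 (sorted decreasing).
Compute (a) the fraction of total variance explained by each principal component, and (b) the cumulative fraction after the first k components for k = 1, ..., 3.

Step 1 — total variance = trace(Sigma) = Σ λ_i = 39 + 37 + 28 = 104.

Step 2 — fraction explained by component i = λ_i / Σ λ:
  PC1: 39/104 = 0.375
  PC2: 37/104 = 0.3558
  PC3: 28/104 = 0.2692

Step 3 — cumulative fraction after k components = (λ_1 + ... + λ_k) / Σ λ:
  k = 1: 39/104 = 0.375
  k = 2: (39 + 37)/104 = 76/104 = 0.7308
  k = 3: (39 + 37 + 28)/104 = 104/104 = 1

Summary (fraction, with percent):

explained: PC1 0.375 (37.5%), PC2 0.3558 (35.58%), PC3 0.2692 (26.92%);  cumulative: 0.375, 0.7308, 1


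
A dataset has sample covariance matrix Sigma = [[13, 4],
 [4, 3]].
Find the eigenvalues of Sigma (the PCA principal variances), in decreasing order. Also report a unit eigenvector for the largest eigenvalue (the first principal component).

Step 1 — characteristic polynomial of 2×2 Sigma:
  det(Sigma - λI) = λ² - trace · λ + det = 0.
  trace = 13 + 3 = 16, det = 13·3 - (4)² = 23.
Step 2 — discriminant:
  Δ = trace² - 4·det = 256 - 92 = 164.
Step 3 — eigenvalues:
  λ = (trace ± √Δ)/2 = (16 ± 12.8062)/2,
  λ_1 = 14.4031,  λ_2 = 1.5969.

Step 4 — unit eigenvector for λ_1: solve (Sigma - λ_1 I)v = 0. First row:
  (13 - 14.4031)·v_x + (4)·v_y = 0, i.e. (-1.4031)·v_x + (4)·v_y = 0,
  so v ∝ (b, λ_1 - a) = (4, 1.4031) = u.
  ||u|| = √((4)² + (1.4031)²) = √(17.9688) ≈ 4.239,
  v_1 = u/||u|| ≈ (0.9436, 0.331) (||v_1|| = 1).

λ_1 = 14.4031,  λ_2 = 1.5969;  v_1 ≈ (0.9436, 0.331)


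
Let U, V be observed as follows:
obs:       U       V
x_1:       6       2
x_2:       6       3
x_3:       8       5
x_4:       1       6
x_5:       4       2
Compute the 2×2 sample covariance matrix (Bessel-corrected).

Step 1 — column means:
  mean(U) = (6 + 6 + 8 + 1 + 4) / 5 = 25/5 = 5
  mean(V) = (2 + 3 + 5 + 6 + 2) / 5 = 18/5 = 3.6

Step 2 — sample covariance S[i,j] = (1/(n-1)) · Σ_k (x_{k,i} - mean_i) · (x_{k,j} - mean_j), with n-1 = 4.
  S[U,U] = ((1)·(1) + (1)·(1) + (3)·(3) + (-4)·(-4) + (-1)·(-1)) / 4 = 28/4 = 7
  S[U,V] = ((1)·(-1.6) + (1)·(-0.6) + (3)·(1.4) + (-4)·(2.4) + (-1)·(-1.6)) / 4 = -6/4 = -1.5
  S[V,V] = ((-1.6)·(-1.6) + (-0.6)·(-0.6) + (1.4)·(1.4) + (2.4)·(2.4) + (-1.6)·(-1.6)) / 4 = 13.2/4 = 3.3

S is symmetric (S[j,i] = S[i,j]). Assembling:

S = [[7, -1.5],
 [-1.5, 3.3]]


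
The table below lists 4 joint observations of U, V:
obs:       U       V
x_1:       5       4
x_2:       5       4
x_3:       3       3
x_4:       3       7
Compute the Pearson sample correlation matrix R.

Step 1 — column means:
  mean(U) = (5 + 5 + 3 + 3) / 4 = 16/4 = 4
  mean(V) = (4 + 4 + 3 + 7) / 4 = 18/4 = 4.5

Step 2 — sample variances and covariances s[i,j] = (1/(n-1)) · Σ_k (x_{k,i} - mean_i) · (x_{k,j} - mean_j), with n-1 = 3:
  s[U,U] = ((1)·(1) + (1)·(1) + (-1)·(-1) + (-1)·(-1)) / 3 = 4/3 = 1.3333
  s[U,V] = ((1)·(-0.5) + (1)·(-0.5) + (-1)·(-1.5) + (-1)·(2.5)) / 3 = -2/3 = -0.6667
  s[V,V] = ((-0.5)·(-0.5) + (-0.5)·(-0.5) + (-1.5)·(-1.5) + (2.5)·(2.5)) / 3 = 9/3 = 3
  Sample standard deviations s_i = √(s[i,i]):
  s(U) = √(1.3333) = 1.1547
  s(V) = √(3) = 1.7321

Step 3 — r_{ij} = s_{ij} / (s_i · s_j):
  r[U,U] = 1 (diagonal).
  r[U,V] = -0.6667 / (1.1547 · 1.7321) = -0.6667 / 2 = -0.3333
  r[V,V] = 1 (diagonal).

R is symmetric with unit diagonal. Assembling:

R = [[1, -0.3333],
 [-0.3333, 1]]


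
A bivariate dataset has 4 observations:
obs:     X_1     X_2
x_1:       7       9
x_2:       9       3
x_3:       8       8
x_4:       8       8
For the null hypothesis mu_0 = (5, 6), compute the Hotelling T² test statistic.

Step 1 — sample mean vector:
  mean(X_1) = (7 + 9 + 8 + 8) / 4 = 32/4 = 8
  mean(X_2) = (9 + 3 + 8 + 8) / 4 = 28/4 = 7
  x̄ = (8, 7),  deviation x̄ - mu_0 = (8, 7) - (5, 6) = (3, 1).

Step 2 — sample covariance matrix, S[i,j] = (1/(n-1)) · Σ_k (x_{k,i} - mean_i) · (x_{k,j} - mean_j), divisor n-1 = 3:
  S[X_1,X_1] = ((-1)·(-1) + (1)·(1) + (0)·(0) + (0)·(0)) / 3 = 2/3 = 0.6667
  S[X_1,X_2] = ((-1)·(2) + (1)·(-4) + (0)·(1) + (0)·(1)) / 3 = -6/3 = -2
  S[X_2,X_2] = ((2)·(2) + (-4)·(-4) + (1)·(1) + (1)·(1)) / 3 = 22/3 = 7.3333
  S = [[0.6667, -2],
 [-2, 7.3333]].

Step 3 — invert S. det(S) = 0.6667·7.3333 - (-2)² = 0.8889.
  S^{-1} = (1/det) · [[d, -b], [-b, a]] = [[8.25, 2.25],
 [2.25, 0.75]].

Step 4 — quadratic form (x̄ - mu_0)^T · S^{-1} · (x̄ - mu_0):
  S^{-1} · (x̄ - mu_0) = (27, 7.5),
  (x̄ - mu_0)^T · [...] = (3)·(27) + (1)·(7.5) = 88.5.

Step 5 — scale by n: T² = 4 · 88.5 = 354.

T² ≈ 354


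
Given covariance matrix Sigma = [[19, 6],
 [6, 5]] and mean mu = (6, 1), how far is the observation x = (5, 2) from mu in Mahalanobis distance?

Step 1 — centre the observation: (x - mu) = (-1, 1).

Step 2 — invert Sigma. det(Sigma) = 19·5 - (6)² = 59.
  Sigma^{-1} = (1/det) · [[d, -b], [-b, a]] = [[0.0847, -0.1017],
 [-0.1017, 0.322]].

Step 3 — form the quadratic (x - mu)^T · Sigma^{-1} · (x - mu):
  Sigma^{-1} · (x - mu) = (-0.1864, 0.4237).
  (x - mu)^T · [Sigma^{-1} · (x - mu)] = (-1)·(-0.1864) + (1)·(0.4237) = 0.6102.

Step 4 — take square root: d = √(0.6102) ≈ 0.7811.

d(x, mu) = √(0.6102) ≈ 0.7811


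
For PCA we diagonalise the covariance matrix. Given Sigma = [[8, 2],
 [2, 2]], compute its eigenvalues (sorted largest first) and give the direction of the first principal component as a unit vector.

Step 1 — characteristic polynomial of 2×2 Sigma:
  det(Sigma - λI) = λ² - trace · λ + det = 0.
  trace = 8 + 2 = 10, det = 8·2 - (2)² = 12.
Step 2 — discriminant:
  Δ = trace² - 4·det = 100 - 48 = 52.
Step 3 — eigenvalues:
  λ = (trace ± √Δ)/2 = (10 ± 7.2111)/2,
  λ_1 = 8.6056,  λ_2 = 1.3944.

Step 4 — unit eigenvector for λ_1: solve (Sigma - λ_1 I)v = 0. First row:
  (8 - 8.6056)·v_x + (2)·v_y = 0, i.e. (-0.6056)·v_x + (2)·v_y = 0,
  so v ∝ (b, λ_1 - a) = (2, 0.6056) = u.
  ||u|| = √((2)² + (0.6056)²) = √(4.3667) ≈ 2.0897,
  v_1 = u/||u|| ≈ (0.9571, 0.2898) (||v_1|| = 1).

λ_1 = 8.6056,  λ_2 = 1.3944;  v_1 ≈ (0.9571, 0.2898)


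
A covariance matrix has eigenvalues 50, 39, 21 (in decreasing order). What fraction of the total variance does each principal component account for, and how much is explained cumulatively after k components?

Step 1 — total variance = trace(Sigma) = Σ λ_i = 50 + 39 + 21 = 110.

Step 2 — fraction explained by component i = λ_i / Σ λ:
  PC1: 50/110 = 0.4545
  PC2: 39/110 = 0.3545
  PC3: 21/110 = 0.1909

Step 3 — cumulative fraction after k components = (λ_1 + ... + λ_k) / Σ λ:
  k = 1: 50/110 = 0.4545
  k = 2: (50 + 39)/110 = 89/110 = 0.8091
  k = 3: (50 + 39 + 21)/110 = 110/110 = 1

Summary (fraction, with percent):

explained: PC1 0.4545 (45.45%), PC2 0.3545 (35.45%), PC3 0.1909 (19.09%);  cumulative: 0.4545, 0.8091, 1


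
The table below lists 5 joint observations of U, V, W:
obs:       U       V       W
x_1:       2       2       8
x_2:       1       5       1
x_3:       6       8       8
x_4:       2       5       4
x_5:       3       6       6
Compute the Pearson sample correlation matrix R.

Step 1 — column means:
  mean(U) = (2 + 1 + 6 + 2 + 3) / 5 = 14/5 = 2.8
  mean(V) = (2 + 5 + 8 + 5 + 6) / 5 = 26/5 = 5.2
  mean(W) = (8 + 1 + 8 + 4 + 6) / 5 = 27/5 = 5.4

Step 2 — sample variances and covariances s[i,j] = (1/(n-1)) · Σ_k (x_{k,i} - mean_i) · (x_{k,j} - mean_j), with n-1 = 4:
  s[U,U] = ((-0.8)·(-0.8) + (-1.8)·(-1.8) + (3.2)·(3.2) + (-0.8)·(-0.8) + (0.2)·(0.2)) / 4 = 14.8/4 = 3.7
  s[U,V] = ((-0.8)·(-3.2) + (-1.8)·(-0.2) + (3.2)·(2.8) + (-0.8)·(-0.2) + (0.2)·(0.8)) / 4 = 12.2/4 = 3.05
  s[U,W] = ((-0.8)·(2.6) + (-1.8)·(-4.4) + (3.2)·(2.6) + (-0.8)·(-1.4) + (0.2)·(0.6)) / 4 = 15.4/4 = 3.85
  s[V,V] = ((-3.2)·(-3.2) + (-0.2)·(-0.2) + (2.8)·(2.8) + (-0.2)·(-0.2) + (0.8)·(0.8)) / 4 = 18.8/4 = 4.7
  s[V,W] = ((-3.2)·(2.6) + (-0.2)·(-4.4) + (2.8)·(2.6) + (-0.2)·(-1.4) + (0.8)·(0.6)) / 4 = 0.6/4 = 0.15
  s[W,W] = ((2.6)·(2.6) + (-4.4)·(-4.4) + (2.6)·(2.6) + (-1.4)·(-1.4) + (0.6)·(0.6)) / 4 = 35.2/4 = 8.8
  Sample standard deviations s_i = √(s[i,i]):
  s(U) = √(3.7) = 1.9235
  s(V) = √(4.7) = 2.1679
  s(W) = √(8.8) = 2.9665

Step 3 — r_{ij} = s_{ij} / (s_i · s_j):
  r[U,U] = 1 (diagonal).
  r[U,V] = 3.05 / (1.9235 · 2.1679) = 3.05 / 4.1701 = 0.7314
  r[U,W] = 3.85 / (1.9235 · 2.9665) = 3.85 / 5.7061 = 0.6747
  r[V,V] = 1 (diagonal).
  r[V,W] = 0.15 / (2.1679 · 2.9665) = 0.15 / 6.4312 = 0.0233
  r[W,W] = 1 (diagonal).

R is symmetric with unit diagonal. Assembling:

R = [[1, 0.7314, 0.6747],
 [0.7314, 1, 0.0233],
 [0.6747, 0.0233, 1]]


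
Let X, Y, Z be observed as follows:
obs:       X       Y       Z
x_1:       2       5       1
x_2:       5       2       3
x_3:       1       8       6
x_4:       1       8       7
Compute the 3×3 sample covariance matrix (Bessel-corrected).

Step 1 — column means:
  mean(X) = (2 + 5 + 1 + 1) / 4 = 9/4 = 2.25
  mean(Y) = (5 + 2 + 8 + 8) / 4 = 23/4 = 5.75
  mean(Z) = (1 + 3 + 6 + 7) / 4 = 17/4 = 4.25

Step 2 — sample covariance S[i,j] = (1/(n-1)) · Σ_k (x_{k,i} - mean_i) · (x_{k,j} - mean_j), with n-1 = 3.
  S[X,X] = ((-0.25)·(-0.25) + (2.75)·(2.75) + (-1.25)·(-1.25) + (-1.25)·(-1.25)) / 3 = 10.75/3 = 3.5833
  S[X,Y] = ((-0.25)·(-0.75) + (2.75)·(-3.75) + (-1.25)·(2.25) + (-1.25)·(2.25)) / 3 = -15.75/3 = -5.25
  S[X,Z] = ((-0.25)·(-3.25) + (2.75)·(-1.25) + (-1.25)·(1.75) + (-1.25)·(2.75)) / 3 = -8.25/3 = -2.75
  S[Y,Y] = ((-0.75)·(-0.75) + (-3.75)·(-3.75) + (2.25)·(2.25) + (2.25)·(2.25)) / 3 = 24.75/3 = 8.25
  S[Y,Z] = ((-0.75)·(-3.25) + (-3.75)·(-1.25) + (2.25)·(1.75) + (2.25)·(2.75)) / 3 = 17.25/3 = 5.75
  S[Z,Z] = ((-3.25)·(-3.25) + (-1.25)·(-1.25) + (1.75)·(1.75) + (2.75)·(2.75)) / 3 = 22.75/3 = 7.5833

S is symmetric (S[j,i] = S[i,j]). Assembling:

S = [[3.5833, -5.25, -2.75],
 [-5.25, 8.25, 5.75],
 [-2.75, 5.75, 7.5833]]


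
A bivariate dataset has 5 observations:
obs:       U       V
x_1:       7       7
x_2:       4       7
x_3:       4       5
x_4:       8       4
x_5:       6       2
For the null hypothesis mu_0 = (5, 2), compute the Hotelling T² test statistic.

Step 1 — sample mean vector:
  mean(U) = (7 + 4 + 4 + 8 + 6) / 5 = 29/5 = 5.8
  mean(V) = (7 + 7 + 5 + 4 + 2) / 5 = 25/5 = 5
  x̄ = (5.8, 5),  deviation x̄ - mu_0 = (5.8, 5) - (5, 2) = (0.8, 3).

Step 2 — sample covariance matrix, S[i,j] = (1/(n-1)) · Σ_k (x_{k,i} - mean_i) · (x_{k,j} - mean_j), divisor n-1 = 4:
  S[U,U] = ((1.2)·(1.2) + (-1.8)·(-1.8) + (-1.8)·(-1.8) + (2.2)·(2.2) + (0.2)·(0.2)) / 4 = 12.8/4 = 3.2
  S[U,V] = ((1.2)·(2) + (-1.8)·(2) + (-1.8)·(0) + (2.2)·(-1) + (0.2)·(-3)) / 4 = -4/4 = -1
  S[V,V] = ((2)·(2) + (2)·(2) + (0)·(0) + (-1)·(-1) + (-3)·(-3)) / 4 = 18/4 = 4.5
  S = [[3.2, -1],
 [-1, 4.5]].

Step 3 — invert S. det(S) = 3.2·4.5 - (-1)² = 13.4.
  S^{-1} = (1/det) · [[d, -b], [-b, a]] = [[0.3358, 0.0746],
 [0.0746, 0.2388]].

Step 4 — quadratic form (x̄ - mu_0)^T · S^{-1} · (x̄ - mu_0):
  S^{-1} · (x̄ - mu_0) = (0.4925, 0.7761),
  (x̄ - mu_0)^T · [...] = (0.8)·(0.4925) + (3)·(0.7761) = 2.7224.

Step 5 — scale by n: T² = 5 · 2.7224 = 13.6119.

T² ≈ 13.6119


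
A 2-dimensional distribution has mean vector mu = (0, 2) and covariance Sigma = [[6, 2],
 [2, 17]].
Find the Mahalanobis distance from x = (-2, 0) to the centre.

Step 1 — centre the observation: (x - mu) = (-2, -2).

Step 2 — invert Sigma. det(Sigma) = 6·17 - (2)² = 98.
  Sigma^{-1} = (1/det) · [[d, -b], [-b, a]] = [[0.1735, -0.0204],
 [-0.0204, 0.0612]].

Step 3 — form the quadratic (x - mu)^T · Sigma^{-1} · (x - mu):
  Sigma^{-1} · (x - mu) = (-0.3061, -0.0816).
  (x - mu)^T · [Sigma^{-1} · (x - mu)] = (-2)·(-0.3061) + (-2)·(-0.0816) = 0.7755.

Step 4 — take square root: d = √(0.7755) ≈ 0.8806.

d(x, mu) = √(0.7755) ≈ 0.8806


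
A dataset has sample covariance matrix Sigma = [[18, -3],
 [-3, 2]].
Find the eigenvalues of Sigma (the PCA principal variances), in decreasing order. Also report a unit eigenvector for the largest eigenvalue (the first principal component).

Step 1 — characteristic polynomial of 2×2 Sigma:
  det(Sigma - λI) = λ² - trace · λ + det = 0.
  trace = 18 + 2 = 20, det = 18·2 - (-3)² = 27.
Step 2 — discriminant:
  Δ = trace² - 4·det = 400 - 108 = 292.
Step 3 — eigenvalues:
  λ = (trace ± √Δ)/2 = (20 ± 17.088)/2,
  λ_1 = 18.544,  λ_2 = 1.456.

Step 4 — unit eigenvector for λ_1: solve (Sigma - λ_1 I)v = 0. First row:
  (18 - 18.544)·v_x + (-3)·v_y = 0, i.e. (-0.544)·v_x + (-3)·v_y = 0,
  so v ∝ (b, λ_1 - a) = (-3, 0.544); multiply by -1 so the first entry is positive: u = (3, -0.544).
  ||u|| = √((3)² + (-0.544)²) = √(9.2959) ≈ 3.0489,
  v_1 = u/||u|| ≈ (0.984, -0.1784) (||v_1|| = 1).

λ_1 = 18.544,  λ_2 = 1.456;  v_1 ≈ (0.984, -0.1784)


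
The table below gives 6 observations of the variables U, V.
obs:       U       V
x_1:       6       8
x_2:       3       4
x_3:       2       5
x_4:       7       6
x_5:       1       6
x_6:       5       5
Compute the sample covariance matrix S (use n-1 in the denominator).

Step 1 — column means:
  mean(U) = (6 + 3 + 2 + 7 + 1 + 5) / 6 = 24/6 = 4
  mean(V) = (8 + 4 + 5 + 6 + 6 + 5) / 6 = 34/6 = 5.6667

Step 2 — sample covariance S[i,j] = (1/(n-1)) · Σ_k (x_{k,i} - mean_i) · (x_{k,j} - mean_j), with n-1 = 5.
  S[U,U] = ((2)·(2) + (-1)·(-1) + (-2)·(-2) + (3)·(3) + (-3)·(-3) + (1)·(1)) / 5 = 28/5 = 5.6
  S[U,V] = ((2)·(2.3333) + (-1)·(-1.6667) + (-2)·(-0.6667) + (3)·(0.3333) + (-3)·(0.3333) + (1)·(-0.6667)) / 5 = 7/5 = 1.4
  S[V,V] = ((2.3333)·(2.3333) + (-1.6667)·(-1.6667) + (-0.6667)·(-0.6667) + (0.3333)·(0.3333) + (0.3333)·(0.3333) + (-0.6667)·(-0.6667)) / 5 = 9.3333/5 = 1.8667

S is symmetric (S[j,i] = S[i,j]). Assembling:

S = [[5.6, 1.4],
 [1.4, 1.8667]]


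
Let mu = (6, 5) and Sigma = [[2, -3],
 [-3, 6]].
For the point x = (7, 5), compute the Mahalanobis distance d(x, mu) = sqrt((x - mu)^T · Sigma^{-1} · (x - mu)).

Step 1 — centre the observation: (x - mu) = (1, 0).

Step 2 — invert Sigma. det(Sigma) = 2·6 - (-3)² = 3.
  Sigma^{-1} = (1/det) · [[d, -b], [-b, a]] = [[2, 1],
 [1, 0.6667]].

Step 3 — form the quadratic (x - mu)^T · Sigma^{-1} · (x - mu):
  Sigma^{-1} · (x - mu) = (2, 1).
  (x - mu)^T · [Sigma^{-1} · (x - mu)] = (1)·(2) + (0)·(1) = 2.

Step 4 — take square root: d = √(2) ≈ 1.4142.

d(x, mu) = √(2) ≈ 1.4142


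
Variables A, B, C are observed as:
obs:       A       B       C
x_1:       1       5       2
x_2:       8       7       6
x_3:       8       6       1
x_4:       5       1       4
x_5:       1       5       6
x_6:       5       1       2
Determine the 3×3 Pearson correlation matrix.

Step 1 — column means:
  mean(A) = (1 + 8 + 8 + 5 + 1 + 5) / 6 = 28/6 = 4.6667
  mean(B) = (5 + 7 + 6 + 1 + 5 + 1) / 6 = 25/6 = 4.1667
  mean(C) = (2 + 6 + 1 + 4 + 6 + 2) / 6 = 21/6 = 3.5

Step 2 — sample variances and covariances s[i,j] = (1/(n-1)) · Σ_k (x_{k,i} - mean_i) · (x_{k,j} - mean_j), with n-1 = 5:
  s[A,A] = ((-3.6667)·(-3.6667) + (3.3333)·(3.3333) + (3.3333)·(3.3333) + (0.3333)·(0.3333) + (-3.6667)·(-3.6667) + (0.3333)·(0.3333)) / 5 = 49.3333/5 = 9.8667
  s[A,B] = ((-3.6667)·(0.8333) + (3.3333)·(2.8333) + (3.3333)·(1.8333) + (0.3333)·(-3.1667) + (-3.6667)·(0.8333) + (0.3333)·(-3.1667)) / 5 = 7.3333/5 = 1.4667
  s[A,C] = ((-3.6667)·(-1.5) + (3.3333)·(2.5) + (3.3333)·(-2.5) + (0.3333)·(0.5) + (-3.6667)·(2.5) + (0.3333)·(-1.5)) / 5 = -4/5 = -0.8
  s[B,B] = ((0.8333)·(0.8333) + (2.8333)·(2.8333) + (1.8333)·(1.8333) + (-3.1667)·(-3.1667) + (0.8333)·(0.8333) + (-3.1667)·(-3.1667)) / 5 = 32.8333/5 = 6.5667
  s[B,C] = ((0.8333)·(-1.5) + (2.8333)·(2.5) + (1.8333)·(-2.5) + (-3.1667)·(0.5) + (0.8333)·(2.5) + (-3.1667)·(-1.5)) / 5 = 6.5/5 = 1.3
  s[C,C] = ((-1.5)·(-1.5) + (2.5)·(2.5) + (-2.5)·(-2.5) + (0.5)·(0.5) + (2.5)·(2.5) + (-1.5)·(-1.5)) / 5 = 23.5/5 = 4.7
  Sample standard deviations s_i = √(s[i,i]):
  s(A) = √(9.8667) = 3.1411
  s(B) = √(6.5667) = 2.5626
  s(C) = √(4.7) = 2.1679

Step 3 — r_{ij} = s_{ij} / (s_i · s_j):
  r[A,A] = 1 (diagonal).
  r[A,B] = 1.4667 / (3.1411 · 2.5626) = 1.4667 / 8.0493 = 0.1822
  r[A,C] = -0.8 / (3.1411 · 2.1679) = -0.8 / 6.8098 = -0.1175
  r[B,B] = 1 (diagonal).
  r[B,C] = 1.3 / (2.5626 · 2.1679) = 1.3 / 5.5555 = 0.234
  r[C,C] = 1 (diagonal).

R is symmetric with unit diagonal. Assembling:

R = [[1, 0.1822, -0.1175],
 [0.1822, 1, 0.234],
 [-0.1175, 0.234, 1]]
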